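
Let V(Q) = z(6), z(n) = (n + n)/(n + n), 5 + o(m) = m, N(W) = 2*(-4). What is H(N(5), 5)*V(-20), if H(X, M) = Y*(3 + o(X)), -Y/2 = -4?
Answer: -80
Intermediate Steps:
N(W) = -8
Y = 8 (Y = -2*(-4) = 8)
o(m) = -5 + m
H(X, M) = -16 + 8*X (H(X, M) = 8*(3 + (-5 + X)) = 8*(-2 + X) = -16 + 8*X)
z(n) = 1 (z(n) = (2*n)/((2*n)) = (2*n)*(1/(2*n)) = 1)
V(Q) = 1
H(N(5), 5)*V(-20) = (-16 + 8*(-8))*1 = (-16 - 64)*1 = -80*1 = -80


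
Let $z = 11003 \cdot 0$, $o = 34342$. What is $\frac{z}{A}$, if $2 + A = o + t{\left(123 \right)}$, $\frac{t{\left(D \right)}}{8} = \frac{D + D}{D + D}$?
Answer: $0$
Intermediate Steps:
$t{\left(D \right)} = 8$ ($t{\left(D \right)} = 8 \frac{D + D}{D + D} = 8 \frac{2 D}{2 D} = 8 \cdot 2 D \frac{1}{2 D} = 8 \cdot 1 = 8$)
$z = 0$
$A = 34348$ ($A = -2 + \left(34342 + 8\right) = -2 + 34350 = 34348$)
$\frac{z}{A} = \frac{0}{34348} = 0 \cdot \frac{1}{34348} = 0$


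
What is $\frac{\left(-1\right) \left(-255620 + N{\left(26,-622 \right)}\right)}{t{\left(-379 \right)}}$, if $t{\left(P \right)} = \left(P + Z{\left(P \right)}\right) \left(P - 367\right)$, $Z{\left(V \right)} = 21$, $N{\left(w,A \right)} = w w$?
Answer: $\frac{63736}{66767} \approx 0.9546$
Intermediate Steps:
$N{\left(w,A \right)} = w^{2}$
$t{\left(P \right)} = \left(-367 + P\right) \left(21 + P\right)$ ($t{\left(P \right)} = \left(P + 21\right) \left(P - 367\right) = \left(21 + P\right) \left(-367 + P\right) = \left(-367 + P\right) \left(21 + P\right)$)
$\frac{\left(-1\right) \left(-255620 + N{\left(26,-622 \right)}\right)}{t{\left(-379 \right)}} = \frac{\left(-1\right) \left(-255620 + 26^{2}\right)}{-7707 + \left(-379\right)^{2} - -131134} = \frac{\left(-1\right) \left(-255620 + 676\right)}{-7707 + 143641 + 131134} = \frac{\left(-1\right) \left(-254944\right)}{267068} = 254944 \cdot \frac{1}{267068} = \frac{63736}{66767}$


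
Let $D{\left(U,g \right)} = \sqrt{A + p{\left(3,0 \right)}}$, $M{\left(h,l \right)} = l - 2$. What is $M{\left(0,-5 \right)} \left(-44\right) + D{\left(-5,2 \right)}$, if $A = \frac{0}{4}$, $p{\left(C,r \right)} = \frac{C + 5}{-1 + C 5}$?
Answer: $308 + \frac{2 \sqrt{7}}{7} \approx 308.76$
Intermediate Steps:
$p{\left(C,r \right)} = \frac{5 + C}{-1 + 5 C}$
$A = 0$ ($A = 0 \cdot \frac{1}{4} = 0$)
$M{\left(h,l \right)} = -2 + l$ ($M{\left(h,l \right)} = l - 2 = -2 + l$)
$D{\left(U,g \right)} = \frac{2 \sqrt{7}}{7}$ ($D{\left(U,g \right)} = \sqrt{0 + \frac{5 + 3}{-1 + 5 \cdot 3}} = \sqrt{0 + \frac{1}{-1 + 15} \cdot 8} = \sqrt{0 + \frac{1}{14} \cdot 8} = \sqrt{0 + \frac{4}{7}} = \sqrt{\frac{4}{7}} = \frac{2 \sqrt{7}}{7}$)
$M{\left(0,-5 \right)} \left(-44\right) + D{\left(-5,2 \right)} = \left(-2 - 5\right) \left(-44\right) + \frac{2 \sqrt{7}}{7} = \left(-7\right) \left(-44\right) + \frac{2 \sqrt{7}}{7} = 308 + \frac{2 \sqrt{7}}{7}$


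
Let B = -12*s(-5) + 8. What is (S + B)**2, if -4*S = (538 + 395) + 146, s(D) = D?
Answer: 651249/16 ≈ 40703.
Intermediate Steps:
S = -1079/4 (S = -((538 + 395) + 146)/4 = -(933 + 146)/4 = -1/4*1079 = -1079/4 ≈ -269.75)
B = 68 (B = -12*(-5) + 8 = 60 + 8 = 68)
(S + B)**2 = (-1079/4 + 68)**2 = (-807/4)**2 = 651249/16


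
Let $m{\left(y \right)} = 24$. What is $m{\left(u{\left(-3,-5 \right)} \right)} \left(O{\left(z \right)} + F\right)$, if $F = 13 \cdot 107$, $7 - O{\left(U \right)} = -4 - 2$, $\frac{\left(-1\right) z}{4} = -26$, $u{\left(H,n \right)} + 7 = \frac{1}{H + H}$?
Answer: $33696$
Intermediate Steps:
$u{\left(H,n \right)} = -7 + \frac{1}{2 H}$ ($u{\left(H,n \right)} = -7 + \frac{1}{H + H} = -7 + \frac{1}{2 H}$)
$z = 104$ ($z = \left(-4\right) \left(-26\right) = 104$)
$O{\left(U \right)} = 13$ ($O{\left(U \right)} = 7 - \left(-4 - 2\right) = 7 - -6 = 7 + 6 = 13$)
$F = 1391$
$m{\left(u{\left(-3,-5 \right)} \right)} \left(O{\left(z \right)} + F\right) = 24 \left(13 + 1391\right) = 24 \cdot 1404 = 33696$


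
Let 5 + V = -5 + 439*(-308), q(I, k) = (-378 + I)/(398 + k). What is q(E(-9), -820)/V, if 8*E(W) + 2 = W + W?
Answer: -761/114127368 ≈ -6.6680e-6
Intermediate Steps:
E(W) = -¼ + W/4 (E(W) = -¼ + (W + W)/8 = -¼ + (2*W)/8 = -¼ + W/4)
q(I, k) = (-378 + I)/(398 + k)
V = -135222 (V = -5 + (-5 + 439*(-308)) = -5 + (-5 - 135212) = -5 - 135217 = -135222)
q(E(-9), -820)/V = ((-378 + (-¼ + (¼)*(-9)))/(398 - 820))/(-135222) = ((-378 + (-¼ - 9/4))/(-422))*(-1/135222) = -(-378 - 5/2)/422*(-1/135222) = -1/422*(-761/2)*(-1/135222) = (761/844)*(-1/135222) = -761/114127368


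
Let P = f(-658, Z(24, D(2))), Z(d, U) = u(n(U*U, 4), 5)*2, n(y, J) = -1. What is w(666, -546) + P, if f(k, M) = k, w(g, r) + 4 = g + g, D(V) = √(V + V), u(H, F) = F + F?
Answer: 670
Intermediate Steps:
u(H, F) = 2*F
D(V) = √2*√V (D(V) = √(2*V) = √2*√V)
w(g, r) = -4 + 2*g (w(g, r) = -4 + (g + g) = -4 + 2*g)
Z(d, U) = 20 (Z(d, U) = (2*5)*2 = 10*2 = 20)
P = -658
w(666, -546) + P = (-4 + 2*666) - 658 = (-4 + 1332) - 658 = 1328 - 658 = 670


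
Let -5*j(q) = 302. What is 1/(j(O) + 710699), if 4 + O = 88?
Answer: 5/3553193 ≈ 1.4072e-6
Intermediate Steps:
O = 84 (O = -4 + 88 = 84)
j(q) = -302/5 (j(q) = -⅕*302 = -302/5)
1/(j(O) + 710699) = 1/(-302/5 + 710699) = 1/(3553193/5) = 5/3553193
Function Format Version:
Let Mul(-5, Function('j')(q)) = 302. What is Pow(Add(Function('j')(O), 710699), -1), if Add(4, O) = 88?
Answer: Rational(5, 3553193) ≈ 1.4072e-6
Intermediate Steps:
O = 84 (O = Add(-4, 88) = 84)
Function('j')(q) = Rational(-302, 5) (Function('j')(q) = Mul(Rational(-1, 5), 302) = Rational(-302, 5))
Pow(Add(Function('j')(O), 710699), -1) = Pow(Add(Rational(-302, 5), 710699), -1) = Pow(Rational(3553193, 5), -1) = Rational(5, 3553193)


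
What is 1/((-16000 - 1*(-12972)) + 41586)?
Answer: 1/38558 ≈ 2.5935e-5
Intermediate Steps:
1/((-16000 - 1*(-12972)) + 41586) = 1/((-16000 + 12972) + 41586) = 1/(-3028 + 41586) = 1/38558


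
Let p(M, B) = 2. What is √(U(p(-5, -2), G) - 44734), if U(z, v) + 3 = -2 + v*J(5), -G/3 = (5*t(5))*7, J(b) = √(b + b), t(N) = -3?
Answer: 3*√(-4971 + 35*√10) ≈ 209.15*I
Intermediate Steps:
J(b) = √2*√b (J(b) = √(2*b) = √2*√b)
G = 315 (G = -3*5*(-3)*7 = -(-45)*7 = -3*(-105) = 315)
U(z, v) = -5 + v*√10 (U(z, v) = -3 + (-2 + v*(√2*√5)) = -3 + (-2 + v*√10) = -5 + v*√10)
√(U(p(-5, -2), G) - 44734) = √((-5 + 315*√10) - 44734) = √(-44739 + 315*√10)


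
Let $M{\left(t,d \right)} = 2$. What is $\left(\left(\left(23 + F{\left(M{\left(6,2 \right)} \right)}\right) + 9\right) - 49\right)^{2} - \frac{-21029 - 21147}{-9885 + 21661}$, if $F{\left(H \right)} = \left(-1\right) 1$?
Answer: $\frac{60275}{184} \approx 327.58$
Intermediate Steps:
$F{\left(H \right)} = -1$
$\left(\left(\left(23 + F{\left(M{\left(6,2 \right)} \right)}\right) + 9\right) - 49\right)^{2} - \frac{-21029 - 21147}{-9885 + 21661} = \left(\left(\left(23 - 1\right) + 9\right) - 49\right)^{2} - \frac{-21029 - 21147}{-9885 + 21661} = \left(\left(22 + 9\right) - 49\right)^{2} - - \frac{42176}{11776} = \left(31 - 49\right)^{2} - \left(-42176\right) \frac{1}{11776} = \left(-18\right)^{2} - - \frac{659}{184} = 324 + \frac{659}{184} = \frac{60275}{184}$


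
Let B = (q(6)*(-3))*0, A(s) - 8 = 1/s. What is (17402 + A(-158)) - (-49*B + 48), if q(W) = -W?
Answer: 2743195/158 ≈ 17362.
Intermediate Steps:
A(s) = 8 + 1/s
B = 0 (B = (-1*6*(-3))*0 = -6*(-3)*0 = 18*0 = 0)
(17402 + A(-158)) - (-49*B + 48) = (17402 + (8 + 1/(-158))) - (-49*0 + 48) = (17402 + (8 - 1/158)) - (0 + 48) = (17402 + 1263/158) - 1*48 = 2750779/158 - 48 = 2743195/158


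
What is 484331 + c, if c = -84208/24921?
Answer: 12069928643/24921 ≈ 4.8433e+5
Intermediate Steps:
c = -84208/24921 (c = -84208*1/24921 = -84208/24921 ≈ -3.3790)
484331 + c = 484331 - 84208/24921 = 12069928643/24921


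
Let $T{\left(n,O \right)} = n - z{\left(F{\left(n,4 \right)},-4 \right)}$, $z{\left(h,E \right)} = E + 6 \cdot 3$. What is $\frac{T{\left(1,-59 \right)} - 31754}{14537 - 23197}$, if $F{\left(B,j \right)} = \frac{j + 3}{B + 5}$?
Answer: $\frac{31767}{8660} \approx 3.6682$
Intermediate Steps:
$F{\left(B,j \right)} = \frac{3 + j}{5 + B}$
$z{\left(h,E \right)} = 18 + E$ ($z{\left(h,E \right)} = E + 18 = 18 + E$)
$T{\left(n,O \right)} = -14 + n$ ($T{\left(n,O \right)} = n - \left(18 - 4\right) = n - 14 = -14 + n$)
$\frac{T{\left(1,-59 \right)} - 31754}{14537 - 23197} = \frac{\left(-14 + 1\right) - 31754}{14537 - 23197} = \frac{-13 - 31754}{-8660} = \left(-31767\right) \left(- \frac{1}{8660}\right) = \frac{31767}{8660}$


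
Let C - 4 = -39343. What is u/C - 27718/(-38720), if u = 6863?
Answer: 412331521/761603040 ≈ 0.54140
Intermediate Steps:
C = -39339 (C = 4 - 39343 = -39339)
u/C - 27718/(-38720) = 6863/(-39339) - 27718/(-38720) = 6863*(-1/39339) - 27718*(-1/38720) = -6863/39339 + 13859/19360 = 412331521/761603040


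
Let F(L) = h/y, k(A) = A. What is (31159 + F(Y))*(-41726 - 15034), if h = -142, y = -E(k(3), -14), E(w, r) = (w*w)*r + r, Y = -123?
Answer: -12379690884/7 ≈ -1.7685e+9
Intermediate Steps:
E(w, r) = r + r*w² (E(w, r) = w²*r + r = r*w² + r = r + r*w²)
y = 140 (y = -(-14)*(1 + 3²) = -(-14)*(1 + 9) = -(-14)*10 = -1*(-140) = 140)
F(L) = -71/70 (F(L) = -142/140 = -142*1/140 = -71/70)
(31159 + F(Y))*(-41726 - 15034) = (31159 - 71/70)*(-41726 - 15034) = (2181059/70)*(-56760) = -12379690884/7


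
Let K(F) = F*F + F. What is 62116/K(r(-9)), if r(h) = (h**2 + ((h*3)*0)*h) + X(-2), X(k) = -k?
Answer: 15529/1743 ≈ 8.9093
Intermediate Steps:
r(h) = 2 + h**2 (r(h) = (h**2 + ((h*3)*0)*h) - 1*(-2) = (h**2 + ((3*h)*0)*h) + 2 = (h**2 + 0*h) + 2 = (h**2 + 0) + 2 = h**2 + 2 = 2 + h**2)
K(F) = F + F**2 (K(F) = F**2 + F = F + F**2)
62116/K(r(-9)) = 62116/(((2 + (-9)**2)*(1 + (2 + (-9)**2)))) = 62116/(((2 + 81)*(1 + (2 + 81)))) = 62116/((83*(1 + 83))) = 62116/((83*84)) = 62116/6972 = 62116*(1/6972) = 15529/1743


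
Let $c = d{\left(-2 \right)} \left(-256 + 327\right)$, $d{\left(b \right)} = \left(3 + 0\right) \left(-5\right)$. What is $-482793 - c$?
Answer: $-481728$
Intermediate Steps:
$d{\left(b \right)} = -15$ ($d{\left(b \right)} = 3 \left(-5\right) = -15$)
$c = -1065$ ($c = - 15 \left(-256 + 327\right) = \left(-15\right) 71 = -1065$)
$-482793 - c = -482793 - -1065 = -482793 + 1065 = -481728$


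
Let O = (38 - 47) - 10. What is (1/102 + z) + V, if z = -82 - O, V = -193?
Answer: -26111/102 ≈ -255.99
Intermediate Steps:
O = -19 (O = -9 - 10 = -19)
z = -63 (z = -82 - 1*(-19) = -82 + 19 = -63)
(1/102 + z) + V = (1/102 - 63) - 193 = -6425/102 - 193 = -26111/102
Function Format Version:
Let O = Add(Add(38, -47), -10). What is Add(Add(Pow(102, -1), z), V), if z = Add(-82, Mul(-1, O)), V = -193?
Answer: Rational(-26111, 102) ≈ -255.99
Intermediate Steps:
O = -19 (O = Add(-9, -10) = -19)
z = -63 (z = Add(-82, Mul(-1, -19)) = Add(-82, 19) = -63)
Add(Add(Pow(102, -1), z), V) = Add(Add(Pow(102, -1), -63), -193) = Add(Add(Rational(1, 102), -63), -193) = Add(Rational(-6425, 102), -193) = Rational(-26111, 102)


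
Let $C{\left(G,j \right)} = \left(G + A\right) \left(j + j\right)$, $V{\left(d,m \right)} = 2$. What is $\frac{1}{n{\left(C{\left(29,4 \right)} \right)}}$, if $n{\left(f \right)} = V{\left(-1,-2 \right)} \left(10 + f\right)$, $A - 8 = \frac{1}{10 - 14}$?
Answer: $\frac{1}{608} \approx 0.0016447$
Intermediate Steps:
$A = \frac{31}{4}$ ($A = 8 + \frac{1}{10 - 14} = 8 + \frac{1}{-4} = 8 - \frac{1}{4} = \frac{31}{4} \approx 7.75$)
$C{\left(G,j \right)} = 2 j \left(\frac{31}{4} + G\right)$ ($C{\left(G,j \right)} = \left(G + \frac{31}{4}\right) \left(j + j\right) = \left(\frac{31}{4} + G\right) 2 j = 2 j \left(\frac{31}{4} + G\right)$)
$n{\left(f \right)} = 20 + 2 f$ ($n{\left(f \right)} = 2 \left(10 + f\right) = 20 + 2 f$)
$\frac{1}{n{\left(C{\left(29,4 \right)} \right)}} = \frac{1}{20 + 2 \cdot \frac{1}{2} \cdot 4 \left(31 + 4 \cdot 29\right)} = \frac{1}{20 + 2 \cdot \frac{1}{2} \cdot 4 \left(31 + 116\right)} = \frac{1}{20 + 2 \cdot \frac{1}{2} \cdot 4 \cdot 147} = \frac{1}{20 + 2 \cdot 294} = \frac{1}{20 + 588} = \frac{1}{608}$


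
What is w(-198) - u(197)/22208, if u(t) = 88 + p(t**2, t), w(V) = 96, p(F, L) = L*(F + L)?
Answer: -2776151/11104 ≈ -250.01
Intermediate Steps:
u(t) = 88 + t*(t + t**2) (u(t) = 88 + t*(t**2 + t) = 88 + t*(t + t**2))
w(-198) - u(197)/22208 = 96 - (88 + 197**2*(1 + 197))/22208 = 96 - (88 + 38809*198)/22208 = 96 - (88 + 7684182)/22208 = 96 - 7684270/22208 = 96 - 1*3842135/11104 = 96 - 3842135/11104 = -2776151/11104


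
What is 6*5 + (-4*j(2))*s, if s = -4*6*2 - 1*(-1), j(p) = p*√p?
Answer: 30 + 376*√2 ≈ 561.74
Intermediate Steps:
j(p) = p^(3/2)
s = -47 (s = -24*2 + 1 = -48 + 1 = -47)
6*5 + (-4*j(2))*s = 6*5 - 8*√2*(-47) = 30 - 8*√2*(-47) = 30 + 376*√2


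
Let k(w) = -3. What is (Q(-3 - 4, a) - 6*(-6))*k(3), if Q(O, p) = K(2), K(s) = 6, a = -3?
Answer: -126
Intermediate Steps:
Q(O, p) = 6
(Q(-3 - 4, a) - 6*(-6))*k(3) = (6 - 6*(-6))*(-3) = (6 + 36)*(-3) = 42*(-3) = -126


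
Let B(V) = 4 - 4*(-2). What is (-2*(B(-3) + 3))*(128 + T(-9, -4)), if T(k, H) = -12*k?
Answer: -7080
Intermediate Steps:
B(V) = 12 (B(V) = 4 + 8 = 12)
(-2*(B(-3) + 3))*(128 + T(-9, -4)) = (-2*(12 + 3))*(128 - 12*(-9)) = (-2*15)*(128 + 108) = -30*236 = -7080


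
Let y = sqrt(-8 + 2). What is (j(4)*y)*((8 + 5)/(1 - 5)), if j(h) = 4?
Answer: -13*I*sqrt(6) ≈ -31.843*I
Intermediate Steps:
y = I*sqrt(6) (y = sqrt(-6) = I*sqrt(6) ≈ 2.4495*I)
(j(4)*y)*((8 + 5)/(1 - 5)) = (4*(I*sqrt(6)))*((8 + 5)/(1 - 5)) = (4*I*sqrt(6))*(13/(-4)) = (4*I*sqrt(6))*(13*(-1/4)) = (4*I*sqrt(6))*(-13/4) = -13*I*sqrt(6)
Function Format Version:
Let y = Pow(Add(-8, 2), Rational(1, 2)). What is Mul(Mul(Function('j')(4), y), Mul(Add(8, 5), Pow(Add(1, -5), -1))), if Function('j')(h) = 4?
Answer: Mul(-13, I, Pow(6, Rational(1, 2))) ≈ Mul(-31.843, I)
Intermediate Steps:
y = Mul(I, Pow(6, Rational(1, 2))) (y = Pow(-6, Rational(1, 2)) = Mul(I, Pow(6, Rational(1, 2))) ≈ Mul(2.4495, I))
Mul(Mul(Function('j')(4), y), Mul(Add(8, 5), Pow(Add(1, -5), -1))) = Mul(Mul(4, Mul(I, Pow(6, Rational(1, 2)))), Mul(Add(8, 5), Pow(Add(1, -5), -1))) = Mul(Mul(4, I, Pow(6, Rational(1, 2))), Mul(13, Pow(-4, -1))) = Mul(Mul(4, I, Pow(6, Rational(1, 2))), Mul(13, Rational(-1, 4))) = Mul(Mul(4, I, Pow(6, Rational(1, 2))), Rational(-13, 4)) = Mul(-13, I, Pow(6, Rational(1, 2)))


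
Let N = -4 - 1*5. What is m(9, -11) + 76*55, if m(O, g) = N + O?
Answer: 4180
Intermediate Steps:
N = -9 (N = -4 - 5 = -9)
m(O, g) = -9 + O
m(9, -11) + 76*55 = (-9 + 9) + 76*55 = 0 + 4180 = 4180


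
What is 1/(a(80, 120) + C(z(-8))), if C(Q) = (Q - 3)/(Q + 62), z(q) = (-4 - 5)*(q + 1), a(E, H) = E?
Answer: 25/2012 ≈ 0.012425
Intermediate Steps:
z(q) = -9 - 9*q (z(q) = -9*(1 + q) = -9 - 9*q)
C(Q) = (-3 + Q)/(62 + Q)
1/(a(80, 120) + C(z(-8))) = 1/(80 + (-3 + (-9 - 9*(-8)))/(62 + (-9 - 9*(-8)))) = 1/(80 + (-3 + (-9 + 72))/(62 + (-9 + 72))) = 1/(80 + (-3 + 63)/(62 + 63)) = 1/(80 + 60/125) = 1/(80 + (1/125)*60) = 1/(80 + 12/25) = 1/(2012/25) = 25/2012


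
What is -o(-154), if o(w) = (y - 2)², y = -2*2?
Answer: -36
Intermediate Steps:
y = -4
o(w) = 36 (o(w) = (-4 - 2)² = (-6)² = 36)
-o(-154) = -1*36 = -36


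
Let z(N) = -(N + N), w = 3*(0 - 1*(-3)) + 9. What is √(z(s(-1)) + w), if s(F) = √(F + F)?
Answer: √(18 - 2*I*√2) ≈ 4.2556 - 0.33232*I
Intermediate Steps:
w = 18 (w = 3*(0 + 3) + 9 = 3*3 + 9 = 9 + 9 = 18)
s(F) = √2*√F (s(F) = √(2*F) = √2*√F)
z(N) = -2*N
√(z(s(-1)) + w) = √(-2*√2*√(-1) + 18) = √(-2*√2*I + 18) = √(-2*I*√2 + 18) = √(18 - 2*I*√2)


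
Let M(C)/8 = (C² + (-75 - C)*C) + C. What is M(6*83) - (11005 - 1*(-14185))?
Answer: -320006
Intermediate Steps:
M(C) = 8*C + 8*C² + 8*C*(-75 - C) (M(C) = 8*((C² + (-75 - C)*C) + C) = 8*((C² + C*(-75 - C)) + C) = 8*(C + C² + C*(-75 - C)) = 8*C + 8*C² + 8*C*(-75 - C))
M(6*83) - (11005 - 1*(-14185)) = -3552*83 - (11005 - 1*(-14185)) = -592*498 - (11005 + 14185) = -294816 - 1*25190 = -294816 - 25190 = -320006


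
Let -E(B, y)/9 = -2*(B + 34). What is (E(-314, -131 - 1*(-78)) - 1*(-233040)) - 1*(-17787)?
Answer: 245787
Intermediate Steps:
E(B, y) = 612 + 18*B (E(B, y) = -(-18)*(B + 34) = -(-18)*(34 + B) = -9*(-68 - 2*B) = 612 + 18*B)
(E(-314, -131 - 1*(-78)) - 1*(-233040)) - 1*(-17787) = ((612 + 18*(-314)) - 1*(-233040)) - 1*(-17787) = ((612 - 5652) + 233040) + 17787 = (-5040 + 233040) + 17787 = 228000 + 17787 = 245787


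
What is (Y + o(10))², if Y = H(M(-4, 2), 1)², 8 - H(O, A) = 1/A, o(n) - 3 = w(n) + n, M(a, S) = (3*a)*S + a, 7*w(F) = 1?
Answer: 189225/49 ≈ 3861.7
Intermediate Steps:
w(F) = ⅐ (w(F) = (⅐)*1 = ⅐)
M(a, S) = a + 3*S*a (M(a, S) = 3*S*a + a = a + 3*S*a)
o(n) = 22/7 + n (o(n) = 3 + (⅐ + n) = 22/7 + n)
H(O, A) = 8 - 1/A
Y = 49 (Y = (8 - 1/1)² = (8 - 1*1)² = (8 - 1)² = 7² = 49)
(Y + o(10))² = (49 + (22/7 + 10))² = (49 + 92/7)² = (435/7)² = 189225/49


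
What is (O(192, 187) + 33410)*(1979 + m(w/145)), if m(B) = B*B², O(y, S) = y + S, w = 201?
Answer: 204131157444564/3048625 ≈ 6.6958e+7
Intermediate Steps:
O(y, S) = S + y
m(B) = B³
(O(192, 187) + 33410)*(1979 + m(w/145)) = ((187 + 192) + 33410)*(1979 + (201/145)³) = (379 + 33410)*(1979 + (201*(1/145))³) = 33789*(1979 + (201/145)³) = 33789*(1979 + 8120601/3048625) = 33789*(6041349476/3048625) = 204131157444564/3048625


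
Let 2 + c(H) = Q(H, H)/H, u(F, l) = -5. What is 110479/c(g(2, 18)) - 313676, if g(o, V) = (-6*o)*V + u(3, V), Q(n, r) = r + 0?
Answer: -424155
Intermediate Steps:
Q(n, r) = r
g(o, V) = -5 - 6*V*o (g(o, V) = (-6*o)*V - 5 = -6*V*o - 5 = -5 - 6*V*o)
c(H) = -1 (c(H) = -2 + H/H = -2 + 1 = -1)
110479/c(g(2, 18)) - 313676 = 110479/(-1) - 313676 = 110479*(-1) - 313676 = -110479 - 313676 = -424155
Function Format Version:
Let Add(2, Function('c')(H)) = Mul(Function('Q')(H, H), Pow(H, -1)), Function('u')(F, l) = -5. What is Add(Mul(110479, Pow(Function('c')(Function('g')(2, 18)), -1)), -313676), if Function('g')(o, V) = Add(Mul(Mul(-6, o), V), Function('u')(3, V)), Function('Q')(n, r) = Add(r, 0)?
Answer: -424155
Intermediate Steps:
Function('Q')(n, r) = r
Function('g')(o, V) = Add(-5, Mul(-6, V, o)) (Function('g')(o, V) = Add(Mul(Mul(-6, o), V), -5) = Add(Mul(-6, V, o), -5) = Add(-5, Mul(-6, V, o)))
Function('c')(H) = -1 (Function('c')(H) = Add(-2, Mul(H, Pow(H, -1))) = Add(-2, 1) = -1)
Add(Mul(110479, Pow(Function('c')(Function('g')(2, 18)), -1)), -313676) = Add(Mul(110479, Pow(-1, -1)), -313676) = Add(Mul(110479, -1), -313676) = Add(-110479, -313676) = -424155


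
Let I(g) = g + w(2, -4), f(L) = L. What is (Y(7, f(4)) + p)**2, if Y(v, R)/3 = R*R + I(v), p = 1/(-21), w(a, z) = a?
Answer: 2477476/441 ≈ 5617.9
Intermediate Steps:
I(g) = 2 + g (I(g) = g + 2 = 2 + g)
p = -1/21 ≈ -0.047619
Y(v, R) = 6 + 3*v + 3*R**2 (Y(v, R) = 3*(R*R + (2 + v)) = 3*(R**2 + (2 + v)) = 3*(2 + v + R**2) = 6 + 3*v + 3*R**2)
(Y(7, f(4)) + p)**2 = ((6 + 3*7 + 3*4**2) - 1/21)**2 = ((6 + 21 + 3*16) - 1/21)**2 = ((6 + 21 + 48) - 1/21)**2 = (75 - 1/21)**2 = (1574/21)**2 = 2477476/441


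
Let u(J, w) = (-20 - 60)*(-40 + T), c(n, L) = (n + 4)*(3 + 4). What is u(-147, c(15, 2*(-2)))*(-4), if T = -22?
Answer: -19840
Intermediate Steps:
c(n, L) = 28 + 7*n (c(n, L) = (4 + n)*7 = 28 + 7*n)
u(J, w) = 4960 (u(J, w) = (-20 - 60)*(-40 - 22) = -80*(-62) = 4960)
u(-147, c(15, 2*(-2)))*(-4) = 4960*(-4) = -19840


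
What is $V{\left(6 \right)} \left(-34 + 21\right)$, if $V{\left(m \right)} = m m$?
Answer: $-468$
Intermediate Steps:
$V{\left(m \right)} = m^{2}$
$V{\left(6 \right)} \left(-34 + 21\right) = 6^{2} \left(-34 + 21\right) = 36 \left(-13\right) = -468$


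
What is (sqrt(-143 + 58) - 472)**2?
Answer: (472 - I*sqrt(85))**2 ≈ 2.227e+5 - 8703.3*I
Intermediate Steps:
(sqrt(-143 + 58) - 472)**2 = (sqrt(-85) - 472)**2 = (I*sqrt(85) - 472)**2 = (-472 + I*sqrt(85))**2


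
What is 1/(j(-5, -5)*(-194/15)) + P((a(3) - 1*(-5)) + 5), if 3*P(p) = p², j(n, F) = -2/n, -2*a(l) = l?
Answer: 6952/291 ≈ 23.890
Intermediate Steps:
a(l) = -l/2
P(p) = p²/3
1/(j(-5, -5)*(-194/15)) + P((a(3) - 1*(-5)) + 5) = 1/((-2/(-5))*(-194/15)) + ((-½*3 - 1*(-5)) + 5)²/3 = 1/((-2*(-⅕))*(-194*1/15)) + ((-3/2 + 5) + 5)²/3 = 1/((⅖)*(-194/15)) + (7/2 + 5)²/3 = 1/(-388/75) + (17/2)²/3 = -75/388 + (⅓)*(289/4) = -75/388 + 289/12 = 6952/291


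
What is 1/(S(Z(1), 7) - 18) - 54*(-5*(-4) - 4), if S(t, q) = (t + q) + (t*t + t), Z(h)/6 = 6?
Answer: -1172447/1357 ≈ -864.00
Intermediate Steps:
Z(h) = 36 (Z(h) = 6*6 = 36)
S(t, q) = q + t² + 2*t (S(t, q) = (q + t) + (t² + t) = (q + t) + (t + t²) = q + t² + 2*t)
1/(S(Z(1), 7) - 18) - 54*(-5*(-4) - 4) = 1/((7 + 36² + 2*36) - 18) - 54*(-5*(-4) - 4) = 1/((7 + 1296 + 72) - 18) - 54*(20 - 4) = 1/(1375 - 18) - 54*16 = 1/1357 - 864 = -1172447/1357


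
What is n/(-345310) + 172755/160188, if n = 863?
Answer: 202434649/188144620 ≈ 1.0760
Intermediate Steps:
n/(-345310) + 172755/160188 = 863/(-345310) + 172755/160188 = 863*(-1/345310) + 172755*(1/160188) = -863/345310 + 57585/53396 = 202434649/188144620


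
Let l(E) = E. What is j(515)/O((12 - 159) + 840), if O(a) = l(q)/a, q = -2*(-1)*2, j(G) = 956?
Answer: 165627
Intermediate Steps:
q = 4 (q = 2*2 = 4)
O(a) = 4/a
j(515)/O((12 - 159) + 840) = 956/((4/((12 - 159) + 840))) = 956/((4/(-147 + 840))) = 956/((4/693)) = 956/((4*(1/693))) = 956/(4/693) = 956*(693/4) = 165627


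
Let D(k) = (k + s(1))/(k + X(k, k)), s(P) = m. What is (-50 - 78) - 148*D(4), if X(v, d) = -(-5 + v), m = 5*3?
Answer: -3452/5 ≈ -690.40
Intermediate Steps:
m = 15
X(v, d) = 5 - v
s(P) = 15
D(k) = 3 + k/5 (D(k) = (k + 15)/(k + (5 - k)) = (15 + k)/5 = (15 + k)*(⅕) = 3 + k/5)
(-50 - 78) - 148*D(4) = (-50 - 78) - 148*(3 + (⅕)*4) = -128 - 148*(3 + ⅘) = -128 - 148*19/5 = -128 - 2812/5 = -3452/5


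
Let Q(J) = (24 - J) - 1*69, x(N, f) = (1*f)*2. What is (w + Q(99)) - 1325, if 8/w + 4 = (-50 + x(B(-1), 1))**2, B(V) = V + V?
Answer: -844673/575 ≈ -1469.0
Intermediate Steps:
B(V) = 2*V
x(N, f) = 2*f (x(N, f) = f*2 = 2*f)
Q(J) = -45 - J (Q(J) = (24 - J) - 69 = -45 - J)
w = 2/575 (w = 8/(-4 + (-50 + 2*1)**2) = 8/(-4 + (-50 + 2)**2) = 8/(-4 + (-48)**2) = 8/(-4 + 2304) = 8/2300 = 8*(1/2300) = 2/575 ≈ 0.0034783)
(w + Q(99)) - 1325 = (2/575 + (-45 - 1*99)) - 1325 = (2/575 + (-45 - 99)) - 1325 = (2/575 - 144) - 1325 = -82798/575 - 1325 = -844673/575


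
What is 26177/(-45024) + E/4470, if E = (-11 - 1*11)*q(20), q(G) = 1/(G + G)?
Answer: -32509987/55904800 ≈ -0.58152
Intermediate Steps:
q(G) = 1/(2*G)
E = -11/20 (E = (-11 - 1*11)*((½)/20) = (-11 - 11)*((½)*(1/20)) = -22*1/40 = -11/20 ≈ -0.55000)
26177/(-45024) + E/4470 = 26177/(-45024) - 11/20/4470 = 26177*(-1/45024) - 11/20*1/4470 = -26177/45024 - 11/89400 = -32509987/55904800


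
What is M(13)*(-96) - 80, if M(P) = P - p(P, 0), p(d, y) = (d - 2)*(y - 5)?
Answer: -6608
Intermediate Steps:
p(d, y) = (-5 + y)*(-2 + d) (p(d, y) = (-2 + d)*(-5 + y) = (-5 + y)*(-2 + d))
M(P) = -10 + 6*P (M(P) = P - (10 - 5*P - 2*0 + P*0) = P - (10 - 5*P + 0 + 0) = P - (10 - 5*P) = P + (-10 + 5*P) = -10 + 6*P)
M(13)*(-96) - 80 = (-10 + 6*13)*(-96) - 80 = (-10 + 78)*(-96) - 80 = 68*(-96) - 80 = -6528 - 80 = -6608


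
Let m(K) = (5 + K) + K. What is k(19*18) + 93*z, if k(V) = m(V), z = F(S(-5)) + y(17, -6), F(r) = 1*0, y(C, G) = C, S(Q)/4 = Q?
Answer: 2270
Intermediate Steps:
S(Q) = 4*Q
F(r) = 0
m(K) = 5 + 2*K
z = 17 (z = 0 + 17 = 17)
k(V) = 5 + 2*V
k(19*18) + 93*z = (5 + 2*(19*18)) + 93*17 = (5 + 2*342) + 1581 = (5 + 684) + 1581 = 689 + 1581 = 2270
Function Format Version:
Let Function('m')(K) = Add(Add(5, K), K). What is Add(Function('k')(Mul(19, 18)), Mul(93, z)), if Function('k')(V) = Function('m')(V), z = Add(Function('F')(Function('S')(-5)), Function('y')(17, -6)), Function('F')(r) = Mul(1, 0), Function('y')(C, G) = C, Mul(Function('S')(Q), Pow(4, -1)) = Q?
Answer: 2270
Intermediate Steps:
Function('S')(Q) = Mul(4, Q)
Function('F')(r) = 0
Function('m')(K) = Add(5, Mul(2, K))
z = 17 (z = Add(0, 17) = 17)
Function('k')(V) = Add(5, Mul(2, V))
Add(Function('k')(Mul(19, 18)), Mul(93, z)) = Add(Add(5, Mul(2, Mul(19, 18))), Mul(93, 17)) = Add(Add(5, Mul(2, 342)), 1581) = Add(Add(5, 684), 1581) = Add(689, 1581) = 2270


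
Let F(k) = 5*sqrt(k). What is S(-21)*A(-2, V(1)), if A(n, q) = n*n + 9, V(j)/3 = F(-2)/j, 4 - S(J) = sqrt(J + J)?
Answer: 52 - 13*I*sqrt(42) ≈ 52.0 - 84.25*I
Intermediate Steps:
S(J) = 4 - sqrt(2)*sqrt(J) (S(J) = 4 - sqrt(J + J) = 4 - sqrt(2*J) = 4 - sqrt(2)*sqrt(J))
V(j) = 15*I*sqrt(2)/j (V(j) = 3*((5*sqrt(-2))/j) = 3*((5*(I*sqrt(2)))/j) = 3*((5*I*sqrt(2))/j) = 3*(5*I*sqrt(2)/j) = 15*I*sqrt(2)/j)
A(n, q) = 9 + n**2 (A(n, q) = n**2 + 9 = 9 + n**2)
S(-21)*A(-2, V(1)) = (4 - sqrt(2)*sqrt(-21))*(9 + (-2)**2) = (4 - sqrt(2)*I*sqrt(21))*(9 + 4) = (4 - I*sqrt(42))*13 = 52 - 13*I*sqrt(42)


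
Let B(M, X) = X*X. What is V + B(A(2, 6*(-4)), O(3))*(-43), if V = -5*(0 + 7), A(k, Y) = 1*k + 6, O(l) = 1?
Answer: -78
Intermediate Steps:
A(k, Y) = 6 + k (A(k, Y) = k + 6 = 6 + k)
B(M, X) = X²
V = -35 (V = -5*7 = -35)
V + B(A(2, 6*(-4)), O(3))*(-43) = -35 + 1²*(-43) = -35 + 1*(-43) = -35 - 43 = -78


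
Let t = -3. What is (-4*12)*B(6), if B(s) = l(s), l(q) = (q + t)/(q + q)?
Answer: -12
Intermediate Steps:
l(q) = (-3 + q)/(2*q) (l(q) = (q - 3)/(q + q) = (-3 + q)/((2*q)) = (-3 + q)*(1/(2*q)) = (-3 + q)/(2*q))
B(s) = (-3 + s)/(2*s)
(-4*12)*B(6) = (-4*12)*((½)*(-3 + 6)/6) = -24*3/6 = -48*¼ = -12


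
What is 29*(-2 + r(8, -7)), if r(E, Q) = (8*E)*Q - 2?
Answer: -13108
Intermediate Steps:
r(E, Q) = -2 + 8*E*Q (r(E, Q) = 8*E*Q - 2 = -2 + 8*E*Q)
29*(-2 + r(8, -7)) = 29*(-2 + (-2 + 8*8*(-7))) = 29*(-2 + (-2 - 448)) = 29*(-2 - 450) = 29*(-452) = -13108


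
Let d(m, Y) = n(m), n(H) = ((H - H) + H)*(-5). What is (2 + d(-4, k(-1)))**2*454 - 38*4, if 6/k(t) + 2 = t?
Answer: 219584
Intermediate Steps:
k(t) = 6/(-2 + t)
n(H) = -5*H (n(H) = (0 + H)*(-5) = H*(-5) = -5*H)
d(m, Y) = -5*m
(2 + d(-4, k(-1)))**2*454 - 38*4 = (2 - 5*(-4))**2*454 - 38*4 = (2 + 20)**2*454 - 152 = 22**2*454 - 152 = 484*454 - 152 = 219736 - 152 = 219584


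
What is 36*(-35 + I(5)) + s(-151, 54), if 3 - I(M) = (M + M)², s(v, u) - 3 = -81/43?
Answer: -204288/43 ≈ -4750.9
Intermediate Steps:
s(v, u) = 48/43 (s(v, u) = 3 - 81/43 = 48/43)
I(M) = 3 - 4*M² (I(M) = 3 - (M + M)² = 3 - (2*M)² = 3 - 4*M²)
36*(-35 + I(5)) + s(-151, 54) = 36*(-35 + (3 - 4*5²)) + 48/43 = 36*(-35 + (3 - 4*25)) + 48/43 = 36*(-35 + (3 - 100)) + 48/43 = 36*(-35 - 97) + 48/43 = 36*(-132) + 48/43 = -4752 + 48/43 = -204288/43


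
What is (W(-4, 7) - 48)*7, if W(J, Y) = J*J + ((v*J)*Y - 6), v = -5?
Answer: 714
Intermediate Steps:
W(J, Y) = -6 + J² - 5*J*Y (W(J, Y) = J*J + ((-5*J)*Y - 6) = J² + (-5*J*Y - 6) = J² + (-6 - 5*J*Y) = -6 + J² - 5*J*Y)
(W(-4, 7) - 48)*7 = ((-6 + (-4)² - 5*(-4)*7) - 48)*7 = ((-6 + 16 + 140) - 48)*7 = (150 - 48)*7 = 102*7 = 714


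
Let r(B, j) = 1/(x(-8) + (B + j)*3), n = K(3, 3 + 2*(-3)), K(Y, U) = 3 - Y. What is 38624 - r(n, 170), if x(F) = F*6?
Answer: 17844287/462 ≈ 38624.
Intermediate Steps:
n = 0 (n = 3 - 1*3 = 3 - 3 = 0)
x(F) = 6*F
r(B, j) = 1/(-48 + 3*B + 3*j) (r(B, j) = 1/(6*(-8) + (B + j)*3) = 1/(-48 + (3*B + 3*j)) = 1/(-48 + 3*B + 3*j))
38624 - r(n, 170) = 38624 - 1/(3*(-16 + 0 + 170)) = 38624 - 1/(3*154) = 38624 - 1*1/462 = 38624 - 1/462 = 17844287/462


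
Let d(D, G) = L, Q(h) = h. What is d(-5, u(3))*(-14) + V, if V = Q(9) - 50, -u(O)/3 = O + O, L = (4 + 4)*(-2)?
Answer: 183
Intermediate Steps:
L = -16 (L = 8*(-2) = -16)
u(O) = -6*O (u(O) = -3*(O + O) = -6*O)
d(D, G) = -16
V = -41 (V = 9 - 50 = -41)
d(-5, u(3))*(-14) + V = -16*(-14) - 41 = 224 - 41 = 183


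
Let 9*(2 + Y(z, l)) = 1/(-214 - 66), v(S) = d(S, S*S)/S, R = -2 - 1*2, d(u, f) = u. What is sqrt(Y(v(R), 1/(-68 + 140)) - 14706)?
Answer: I*sqrt(2594491270)/420 ≈ 121.28*I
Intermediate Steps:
R = -4 (R = -2 - 2 = -4)
v(S) = 1 (v(S) = S/S = 1)
Y(z, l) = -5041/2520 (Y(z, l) = -2 + 1/(9*(-214 - 66)) = -2 + (1/9)/(-280) = -2 + (1/9)*(-1/280) = -2 - 1/2520 = -5041/2520)
sqrt(Y(v(R), 1/(-68 + 140)) - 14706) = sqrt(-5041/2520 - 14706) = sqrt(-37064161/2520) = I*sqrt(2594491270)/420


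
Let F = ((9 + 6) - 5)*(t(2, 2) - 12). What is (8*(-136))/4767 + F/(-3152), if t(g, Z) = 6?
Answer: -785839/3756396 ≈ -0.20920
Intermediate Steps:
F = -60 (F = ((9 + 6) - 5)*(6 - 12) = (15 - 5)*(-6) = 10*(-6) = -60)
(8*(-136))/4767 + F/(-3152) = (8*(-136))/4767 - 60/(-3152) = -1088*1/4767 - 60*(-1/3152) = -1088/4767 + 15/788 = -785839/3756396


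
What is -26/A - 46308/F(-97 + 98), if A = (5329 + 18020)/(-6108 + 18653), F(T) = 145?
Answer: -1128540142/3385605 ≈ -333.33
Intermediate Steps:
A = 23349/12545 ≈ 1.8612
-26/A - 46308/F(-97 + 98) = -26/23349/12545 - 46308/145 = -26*12545/23349 - 46308*1/145 = -326170/23349 - 46308/145 = -1128540142/3385605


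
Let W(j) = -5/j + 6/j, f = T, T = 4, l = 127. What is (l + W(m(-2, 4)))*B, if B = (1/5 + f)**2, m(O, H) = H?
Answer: 224469/100 ≈ 2244.7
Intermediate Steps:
f = 4
B = 441/25 (B = (1/5 + 4)**2 = (21/5)**2 = 441/25 ≈ 17.640)
W(j) = 1/j
(l + W(m(-2, 4)))*B = (127 + 1/4)*(441/25) = (509/4)*(441/25) = 224469/100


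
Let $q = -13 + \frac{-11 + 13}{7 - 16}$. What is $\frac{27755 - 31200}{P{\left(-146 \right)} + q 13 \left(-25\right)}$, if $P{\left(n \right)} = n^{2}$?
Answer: $- \frac{31005}{230519} \approx -0.1345$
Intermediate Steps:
$q = - \frac{119}{9}$ ($q = -13 + \frac{2}{-9} = -13 + 2 \left(- \frac{1}{9}\right) = -13 - \frac{2}{9} = - \frac{119}{9} \approx -13.222$)
$\frac{27755 - 31200}{P{\left(-146 \right)} + q 13 \left(-25\right)} = \frac{27755 - 31200}{\left(-146\right)^{2} - \frac{119 \cdot 13 \left(-25\right)}{9}} = - \frac{3445}{21316 - - \frac{38675}{9}} = - \frac{3445}{21316 + \frac{38675}{9}} = - \frac{3445}{\frac{230519}{9}} = \left(-3445\right) \frac{9}{230519} = - \frac{31005}{230519}$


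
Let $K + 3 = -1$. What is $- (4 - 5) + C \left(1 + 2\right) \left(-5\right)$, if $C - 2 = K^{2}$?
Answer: $-269$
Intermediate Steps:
$K = -4$ ($K = -3 - 1 = -4$)
$C = 18$ ($C = 2 + \left(-4\right)^{2} = 2 + 16 = 18$)
$- (4 - 5) + C \left(1 + 2\right) \left(-5\right) = - (4 - 5) + 18 \left(1 + 2\right) \left(-5\right) = \left(-1\right) \left(-1\right) + 18 \cdot 3 \left(-5\right) = 1 + 18 \left(-15\right) = 1 - 270 = -269$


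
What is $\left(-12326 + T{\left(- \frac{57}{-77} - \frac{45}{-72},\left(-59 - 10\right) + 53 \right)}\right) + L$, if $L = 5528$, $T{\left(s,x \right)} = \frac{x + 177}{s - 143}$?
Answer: $- \frac{593204282}{87247} \approx -6799.1$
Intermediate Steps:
$T{\left(s,x \right)} = \frac{177 + x}{-143 + s}$
$\left(-12326 + T{\left(- \frac{57}{-77} - \frac{45}{-72},\left(-59 - 10\right) + 53 \right)}\right) + L = \left(-12326 + \frac{177 + \left(\left(-59 - 10\right) + 53\right)}{-143 - \left(- \frac{57}{77} - \frac{5}{8}\right)}\right) + 5528 = \left(-12326 + \frac{177 + \left(-69 + 53\right)}{-143 - - \frac{841}{616}}\right) + 5528 = \left(-12326 + \frac{177 - 16}{-143 + \left(\frac{57}{77} + \frac{5}{8}\right)}\right) + 5528 = \left(-12326 + \frac{1}{-143 + \frac{841}{616}} \cdot 161\right) + 5528 = \left(-12326 + \frac{1}{- \frac{87247}{616}} \cdot 161\right) + 5528 = \left(-12326 - \frac{99176}{87247}\right) + 5528 = - \frac{1075505698}{87247} + 5528 = - \frac{593204282}{87247}$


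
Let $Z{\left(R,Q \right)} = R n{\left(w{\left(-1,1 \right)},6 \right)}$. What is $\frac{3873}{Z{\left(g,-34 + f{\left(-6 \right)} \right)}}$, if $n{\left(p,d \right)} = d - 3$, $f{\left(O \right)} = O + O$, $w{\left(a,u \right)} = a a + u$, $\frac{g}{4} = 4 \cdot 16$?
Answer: $\frac{1291}{256} \approx 5.043$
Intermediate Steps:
$g = 256$ ($g = 4 \cdot 4 \cdot 16 = 4 \cdot 64 = 256$)
$w{\left(a,u \right)} = u + a^{2}$ ($w{\left(a,u \right)} = a^{2} + u = u + a^{2}$)
$f{\left(O \right)} = 2 O$
$n{\left(p,d \right)} = -3 + d$
$Z{\left(R,Q \right)} = 3 R$ ($Z{\left(R,Q \right)} = R \left(-3 + 6\right) = R 3 = 3 R$)
$\frac{3873}{Z{\left(g,-34 + f{\left(-6 \right)} \right)}} = \frac{3873}{3 \cdot 256} = \frac{3873}{768} = 3873 \cdot \frac{1}{768} = \frac{1291}{256}$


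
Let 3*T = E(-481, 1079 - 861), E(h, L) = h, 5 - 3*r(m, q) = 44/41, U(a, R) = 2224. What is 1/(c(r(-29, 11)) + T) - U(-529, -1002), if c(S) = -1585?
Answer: -11644867/5236 ≈ -2224.0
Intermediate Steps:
r(m, q) = 161/123 (r(m, q) = 5/3 - 44/(3*41) = 5/3 - ⅓*44/41 = 5/3 - 44/123 = 161/123)
T = -481/3 (T = (⅓)*(-481) = -481/3 ≈ -160.33)
1/(c(r(-29, 11)) + T) - U(-529, -1002) = 1/(-1585 - 481/3) - 1*2224 = 1/(-5236/3) - 2224 = -3/5236 - 2224 = -11644867/5236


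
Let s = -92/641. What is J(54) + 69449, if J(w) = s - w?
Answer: 44482103/641 ≈ 69395.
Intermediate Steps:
s = -92/641 (s = -92*1/641 = -92/641 ≈ -0.14353)
J(w) = -92/641 - w
J(54) + 69449 = (-92/641 - 1*54) + 69449 = (-92/641 - 54) + 69449 = -34706/641 + 69449 = 44482103/641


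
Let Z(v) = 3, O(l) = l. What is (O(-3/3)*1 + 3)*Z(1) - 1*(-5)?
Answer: 11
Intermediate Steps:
(O(-3/3)*1 + 3)*Z(1) - 1*(-5) = (-3/3*1 + 3)*3 - 1*(-5) = (-3*1/3*1 + 3)*3 + 5 = (-1*1 + 3)*3 + 5 = (-1 + 3)*3 + 5 = 2*3 + 5 = 6 + 5 = 11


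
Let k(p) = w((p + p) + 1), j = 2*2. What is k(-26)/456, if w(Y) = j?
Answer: 1/114 ≈ 0.0087719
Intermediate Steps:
j = 4
w(Y) = 4
k(p) = 4
k(-26)/456 = 4/456 = 4*(1/456) = 1/114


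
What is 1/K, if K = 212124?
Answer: 1/212124 ≈ 4.7142e-6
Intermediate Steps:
1/K = 1/212124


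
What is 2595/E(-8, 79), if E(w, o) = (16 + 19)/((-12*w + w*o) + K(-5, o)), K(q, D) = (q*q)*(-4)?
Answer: -330084/7 ≈ -47155.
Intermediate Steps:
K(q, D) = -4*q**2 (K(q, D) = q**2*(-4) = -4*q**2)
E(w, o) = 35/(-100 - 12*w + o*w) (E(w, o) = (16 + 19)/((-12*w + w*o) - 4*(-5)**2) = 35/((-12*w + o*w) - 4*25) = 35/((-12*w + o*w) - 100) = 35/(-100 - 12*w + o*w))
2595/E(-8, 79) = 2595/((35/(-100 - 12*(-8) + 79*(-8)))) = 2595/((35/(-100 + 96 - 632))) = 2595/((35/(-636))) = 2595/((35*(-1/636))) = 2595/(-35/636) = 2595*(-636/35) = -330084/7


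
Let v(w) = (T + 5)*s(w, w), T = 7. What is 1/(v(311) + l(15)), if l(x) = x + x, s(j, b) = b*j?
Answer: 1/1160682 ≈ 8.6156e-7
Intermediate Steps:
v(w) = 12*w² (v(w) = (7 + 5)*(w*w) = 12*w²)
l(x) = 2*x
1/(v(311) + l(15)) = 1/(12*311² + 2*15) = 1/(12*96721 + 30) = 1/(1160652 + 30) = 1/1160682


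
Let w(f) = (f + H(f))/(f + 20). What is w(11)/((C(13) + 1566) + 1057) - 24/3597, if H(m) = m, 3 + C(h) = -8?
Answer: -310699/48542714 ≈ -0.0064005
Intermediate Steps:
C(h) = -11 (C(h) = -3 - 8 = -11)
w(f) = 2*f/(20 + f) (w(f) = (f + f)/(f + 20) = (2*f)/(20 + f) = 2*f/(20 + f))
w(11)/((C(13) + 1566) + 1057) - 24/3597 = (2*11/(20 + 11))/((-11 + 1566) + 1057) - 24/3597 = (2*11/31)/(1555 + 1057) - 24*1/3597 = (2*11*(1/31))/2612 - 8/1199 = (22/31)*(1/2612) - 8/1199 = 11/40486 - 8/1199 = -310699/48542714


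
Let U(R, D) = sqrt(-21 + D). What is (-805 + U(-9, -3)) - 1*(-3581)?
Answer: 2776 + 2*I*sqrt(6) ≈ 2776.0 + 4.899*I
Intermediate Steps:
(-805 + U(-9, -3)) - 1*(-3581) = (-805 + sqrt(-21 - 3)) - 1*(-3581) = (-805 + sqrt(-24)) + 3581 = (-805 + 2*I*sqrt(6)) + 3581 = 2776 + 2*I*sqrt(6)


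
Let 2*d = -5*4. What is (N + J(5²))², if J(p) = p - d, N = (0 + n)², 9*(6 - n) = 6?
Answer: 326041/81 ≈ 4025.2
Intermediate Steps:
n = 16/3 (n = 6 - ⅑*6 = 6 - ⅔ = 16/3 ≈ 5.3333)
d = -10 (d = (-5*4)/2 = (½)*(-20) = -10)
N = 256/9 (N = (0 + 16/3)² = (16/3)² = 256/9 ≈ 28.444)
J(p) = 10 + p (J(p) = p - 1*(-10) = p + 10 = 10 + p)
(N + J(5²))² = (256/9 + (10 + 5²))² = (256/9 + (10 + 25))² = (256/9 + 35)² = (571/9)² = 326041/81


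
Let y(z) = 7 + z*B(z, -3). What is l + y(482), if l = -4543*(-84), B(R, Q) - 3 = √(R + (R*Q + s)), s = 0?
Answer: 383065 + 964*I*√241 ≈ 3.8307e+5 + 14965.0*I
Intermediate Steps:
B(R, Q) = 3 + √(R + Q*R) (B(R, Q) = 3 + √(R + (R*Q + 0)) = 3 + √(R + (Q*R + 0)) = 3 + √(R + Q*R))
y(z) = 7 + z*(3 + √2*√(-z)) (y(z) = 7 + z*(3 + √(z*(1 - 3))) = 7 + z*(3 + √(z*(-2))) = 7 + z*(3 + √(-2*z)) = 7 + z*(3 + √2*√(-z)))
l = 381612
l + y(482) = 381612 + (7 + 482*(3 + √2*√(-1*482))) = 381612 + (7 + 482*(3 + √2*√(-482))) = 381612 + (7 + 482*(3 + √2*(I*√482))) = 381612 + (7 + 482*(3 + 2*I*√241)) = 381612 + (7 + (1446 + 964*I*√241)) = 381612 + (1453 + 964*I*√241) = 383065 + 964*I*√241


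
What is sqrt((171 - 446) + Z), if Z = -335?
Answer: I*sqrt(610) ≈ 24.698*I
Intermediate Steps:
sqrt((171 - 446) + Z) = sqrt((171 - 446) - 335) = sqrt(-275 - 335) = sqrt(-610) = I*sqrt(610)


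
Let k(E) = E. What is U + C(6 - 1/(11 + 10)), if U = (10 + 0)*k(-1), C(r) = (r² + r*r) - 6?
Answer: 24194/441 ≈ 54.862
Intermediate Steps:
C(r) = -6 + 2*r² (C(r) = (r² + r²) - 6 = 2*r² - 6 = -6 + 2*r²)
U = -10 (U = (10 + 0)*(-1) = 10*(-1) = -10)
U + C(6 - 1/(11 + 10)) = -10 + (-6 + 2*(6 - 1/(11 + 10))²) = -10 + (-6 + 2*(6 - 1/21)²) = -10 + (-6 + 2*(125/21)²) = -10 + (-6 + 2*(15625/441)) = -10 + (-6 + 31250/441) = -10 + 28604/441 = 24194/441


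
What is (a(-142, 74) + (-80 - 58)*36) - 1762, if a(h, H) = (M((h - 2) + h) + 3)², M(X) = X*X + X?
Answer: 6644362439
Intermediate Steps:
M(X) = X + X² (M(X) = X² + X = X + X²)
a(h, H) = (3 + (-1 + 2*h)*(-2 + 2*h))² (a(h, H) = (((h - 2) + h)*(1 + ((h - 2) + h)) + 3)² = (((-2 + h) + h)*(1 + ((-2 + h) + h)) + 3)² = ((-2 + 2*h)*(1 + (-2 + 2*h)) + 3)² = ((-2 + 2*h)*(-1 + 2*h) + 3)² = ((-1 + 2*h)*(-2 + 2*h) + 3)² = (3 + (-1 + 2*h)*(-2 + 2*h))²)
(a(-142, 74) + (-80 - 58)*36) - 1762 = ((5 - 6*(-142) + 4*(-142)²)² + (-80 - 58)*36) - 1762 = ((5 + 852 + 4*20164)² - 138*36) - 1762 = ((5 + 852 + 80656)² - 4968) - 1762 = (81513² - 4968) - 1762 = (6644369169 - 4968) - 1762 = 6644364201 - 1762 = 6644362439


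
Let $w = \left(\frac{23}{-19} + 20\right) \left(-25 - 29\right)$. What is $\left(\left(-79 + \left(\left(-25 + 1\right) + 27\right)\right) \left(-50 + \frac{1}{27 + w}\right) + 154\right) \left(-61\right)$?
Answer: $- \frac{4526093494}{18765} \approx -2.412 \cdot 10^{5}$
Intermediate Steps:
$w = - \frac{19278}{19}$ ($w = \left(23 \left(- \frac{1}{19}\right) + 20\right) \left(-54\right) = \left(- \frac{23}{19} + 20\right) \left(-54\right) = \frac{357}{19} \left(-54\right) = - \frac{19278}{19} \approx -1014.6$)
$\left(\left(-79 + \left(\left(-25 + 1\right) + 27\right)\right) \left(-50 + \frac{1}{27 + w}\right) + 154\right) \left(-61\right) = \left(\left(-79 + \left(\left(-25 + 1\right) + 27\right)\right) \left(-50 + \frac{1}{27 - \frac{19278}{19}}\right) + 154\right) \left(-61\right) = \left(\left(-79 + \left(-24 + 27\right)\right) \left(-50 + \frac{1}{- \frac{18765}{19}}\right) + 154\right) \left(-61\right) = \left(\left(-79 + 3\right) \left(-50 - \frac{19}{18765}\right) + 154\right) \left(-61\right) = \left(\left(-76\right) \left(- \frac{938269}{18765}\right) + 154\right) \left(-61\right) = \left(\frac{71308444}{18765} + 154\right) \left(-61\right) = \frac{74198254}{18765} \left(-61\right) = - \frac{4526093494}{18765}$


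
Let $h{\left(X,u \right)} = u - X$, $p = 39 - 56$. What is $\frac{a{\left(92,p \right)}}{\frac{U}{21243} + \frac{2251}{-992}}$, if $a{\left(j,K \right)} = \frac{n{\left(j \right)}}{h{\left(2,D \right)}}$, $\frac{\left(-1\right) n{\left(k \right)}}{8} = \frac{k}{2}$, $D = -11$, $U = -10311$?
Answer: $- \frac{2584961536}{251534855} \approx -10.277$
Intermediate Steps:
$p = -17$
$n{\left(k \right)} = - 4 k$ ($n{\left(k \right)} = - 8 \frac{k}{2} = - 4 k$)
$a{\left(j,K \right)} = \frac{4 j}{13}$ ($a{\left(j,K \right)} = \frac{\left(-4\right) j}{-11 - 2} = \frac{\left(-4\right) j}{-13} = - 4 j \left(- \frac{1}{13}\right) = \frac{4 j}{13}$)
$\frac{a{\left(92,p \right)}}{\frac{U}{21243} + \frac{2251}{-992}} = \frac{\frac{4}{13} \cdot 92}{- \frac{10311}{21243} + \frac{2251}{-992}} = \frac{368}{13 \left(\left(-10311\right) \frac{1}{21243} + 2251 \left(- \frac{1}{992}\right)\right)} = \frac{368}{13 \left(- \frac{3437}{7081} - \frac{2251}{992}\right)} = \frac{368}{13 \left(- \frac{19348835}{7024352}\right)} = \frac{368}{13} \left(- \frac{7024352}{19348835}\right) = - \frac{2584961536}{251534855}$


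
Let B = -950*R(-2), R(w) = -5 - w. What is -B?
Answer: -2850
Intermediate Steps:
B = 2850 (B = -950*(-5 - 1*(-2)) = -950*(-5 + 2) = -950*(-3) = 2850)
-B = -1*2850 = -2850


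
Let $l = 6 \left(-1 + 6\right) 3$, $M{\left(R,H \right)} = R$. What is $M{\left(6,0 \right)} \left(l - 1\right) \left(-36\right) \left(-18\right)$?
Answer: $346032$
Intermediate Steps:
$l = 90$ ($l = 6 \cdot 5 \cdot 3 = 30 \cdot 3 = 90$)
$M{\left(6,0 \right)} \left(l - 1\right) \left(-36\right) \left(-18\right) = 6 \left(90 - 1\right) \left(-36\right) \left(-18\right) = 6 \cdot 89 \left(-36\right) \left(-18\right) = 534 \left(-36\right) \left(-18\right) = \left(-19224\right) \left(-18\right) = 346032$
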